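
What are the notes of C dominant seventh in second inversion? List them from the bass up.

G, Bb, C, E

Spelling C dominant seventh: C–E–G–Bb. In second inversion the fifth is bass, giving G, Bb, C, E from the bottom.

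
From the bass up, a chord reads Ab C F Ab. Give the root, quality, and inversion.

Reducing to letter names: Ab, C, F. These stack in thirds as F–Ab–C — an F minor triad.
Ab is the third of F minor; third in the bass means first inversion (figured bass 6).

F minor, first inversion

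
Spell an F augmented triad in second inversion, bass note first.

C#, F, A

The chord tones are F–A–C#. With the fifth (C#) lowest for second inversion: C#, F, A.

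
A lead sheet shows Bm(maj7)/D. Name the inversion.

first inversion

Bm(maj7)/D means B minor-major seventh with D in the bass. D is the third of B minor-major seventh (B–D–F#–A#), so this is first inversion.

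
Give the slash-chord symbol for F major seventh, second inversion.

Second inversion of F major seventh has the fifth (C) in the bass. As a slash chord: Fmaj7/C.

Fmaj7/C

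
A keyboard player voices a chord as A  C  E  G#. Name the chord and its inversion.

A minor-major seventh, root position

Reducing to letter names: A, C, E, G#. These stack in thirds as A–C–E–G# — an A minor-major seventh chord.
The lowest note is A, the root of the chord, so this is root position (figured bass 7).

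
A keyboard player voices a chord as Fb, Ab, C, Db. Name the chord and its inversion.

Db minor-major seventh, first inversion

Reducing to letter names: Fb, Ab, C, Db. These stack in thirds as Db–Fb–Ab–C — a Db minor-major seventh chord.
With the third (Fb) in the bass, the chord is in first inversion (figured bass 6/5).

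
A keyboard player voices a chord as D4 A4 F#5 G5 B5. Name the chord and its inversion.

Reducing to letter names: D, A, F#, G, B. These stack in thirds as G–B–D–F#–A — a G major ninth chord.
With the fifth (D) in the bass, the chord is in second inversion.

G major ninth, second inversion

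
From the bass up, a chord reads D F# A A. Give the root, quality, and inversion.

D major, root position

Reducing to letter names: D, F#, A. These stack in thirds as D–F#–A — a D major triad.
With the root (D) in the bass, the chord is in root position (figured bass 5/3).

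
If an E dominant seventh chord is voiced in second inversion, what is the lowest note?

The fifth of E dominant seventh (E–G#–B–D) is B; that is the bass in second inversion.

B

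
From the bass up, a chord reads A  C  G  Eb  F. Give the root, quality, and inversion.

F dominant ninth, first inversion

The pitch classes A, C, G, Eb, F arrange in thirds as F–A–C–Eb–G: an F dominant ninth chord.
A is the third of F dominant ninth; third in the bass means first inversion.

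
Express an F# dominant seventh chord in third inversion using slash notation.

F#7/E

Third inversion of F# dominant seventh has the seventh (E) in the bass. As a slash chord: F#7/E.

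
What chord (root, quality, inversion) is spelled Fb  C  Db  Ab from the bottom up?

Db minor-major seventh, first inversion

The pitch classes Fb, C, Db, Ab arrange in thirds as Db–Fb–Ab–C: a Db minor-major seventh chord.
Fb is the third of Db minor-major seventh; third in the bass means first inversion (figured bass 6/5).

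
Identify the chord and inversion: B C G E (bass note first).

C major seventh, third inversion

Reducing to letter names: B, C, G, E. These stack in thirds as C–E–G–B — a C major seventh chord.
The lowest note is B, the seventh of the chord, so this is third inversion (figured bass 4/2).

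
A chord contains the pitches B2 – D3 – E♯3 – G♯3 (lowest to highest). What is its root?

The distinct letter names are B, D, E#, G#. Arranged as a stack of thirds they read E#–G#–B–D, so E# is the root (an E# diminished seventh chord).

E#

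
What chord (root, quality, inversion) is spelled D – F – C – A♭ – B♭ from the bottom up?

The distinct note names are D, F, C, Ab, Bb. Stacked in thirds they read Bb–D–F–Ab–C, which is a dominant ninth chord on Bb.
D is the third of Bb dominant ninth; third in the bass means first inversion.

Bb dominant ninth, first inversion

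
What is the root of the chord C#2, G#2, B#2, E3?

The distinct letter names are C#, G#, B#, E. Arranged as a stack of thirds they read C#–E–G#–B#, so C# is the root (a C# minor-major seventh chord).

C#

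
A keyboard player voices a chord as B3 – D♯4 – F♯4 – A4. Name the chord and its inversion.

The distinct note names are B, D#, F#, A. Stacked in thirds they read B–D#–F#–A, which is a dominant seventh chord on B.
The lowest note is B, the root of the chord, so this is root position (figured bass 7).

B dominant seventh, root position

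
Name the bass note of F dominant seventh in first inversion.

A

In first inversion the third is lowest. For F dominant seventh (F–A–C–Eb) that is A.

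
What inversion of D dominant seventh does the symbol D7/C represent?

D7/C means D dominant seventh with C in the bass. C is the seventh of D dominant seventh (D–F#–A–C), so this is third inversion.

third inversion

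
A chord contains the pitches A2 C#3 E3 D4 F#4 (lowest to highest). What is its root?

The distinct letter names are A, C#, E, D, F#. Arranged as a stack of thirds they read D–F#–A–C#–E, so D is the root (a D major ninth chord).

D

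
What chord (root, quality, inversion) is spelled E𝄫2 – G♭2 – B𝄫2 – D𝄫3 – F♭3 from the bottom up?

Ebb dominant ninth, root position

The distinct note names are Ebb, Gb, Bbb, Dbb, Fb. Stacked in thirds they read Ebb–Gb–Bbb–Dbb–Fb, which is a dominant ninth chord on Ebb.
Ebb is the root of Ebb dominant ninth; root in the bass means root position.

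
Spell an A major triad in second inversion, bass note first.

Spelling A major: A–C#–E. In second inversion the fifth is bass, giving E, A, C# from the bottom.

E, A, C#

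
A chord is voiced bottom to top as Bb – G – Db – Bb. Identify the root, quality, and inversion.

G diminished, first inversion

Reducing to letter names: Bb, G, Db. These stack in thirds as G–Bb–Db — a G diminished triad.
The lowest note is Bb, the third of the chord, so this is first inversion (figured bass 6).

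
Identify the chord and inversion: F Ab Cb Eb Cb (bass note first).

The distinct note names are F, Ab, Cb, Eb. Stacked in thirds they read F–Ab–Cb–Eb, which is a half-diminished seventh chord on F.
The lowest note is F, the root of the chord, so this is root position (figured bass 7).

F half-diminished seventh, root position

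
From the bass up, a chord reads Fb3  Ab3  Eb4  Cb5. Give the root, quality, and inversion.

Fb major seventh, root position

The pitch classes Fb, Ab, Eb, Cb arrange in thirds as Fb–Ab–Cb–Eb: an Fb major seventh chord.
Fb is the root of Fb major seventh; root in the bass means root position (figured bass 7).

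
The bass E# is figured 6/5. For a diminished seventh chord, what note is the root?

C##

The figures 6/5 mean the third of the chord is in the bass. If E# is the third of a diminished seventh chord, the root is C## (chord tones C##–E#–G#–B).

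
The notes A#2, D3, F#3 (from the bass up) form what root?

The distinct letter names are A#, D, F#. Arranged as a stack of thirds they read D–F#–A#, so D is the root (a D augmented triad).

D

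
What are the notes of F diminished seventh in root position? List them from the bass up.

F, Ab, Cb, Ebb

The chord tones are F–Ab–Cb–Ebb. With the root (F) lowest for root position: F, Ab, Cb, Ebb.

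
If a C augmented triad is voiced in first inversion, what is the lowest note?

E

In first inversion the third is lowest. For C augmented (C–E–G#) that is E.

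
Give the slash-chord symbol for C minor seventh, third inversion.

Cm7/Bb

Third inversion of C minor seventh has the seventh (Bb) in the bass. As a slash chord: Cm7/Bb.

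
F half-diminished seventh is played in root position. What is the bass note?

F

In root position the root is lowest. For F half-diminished seventh (F–Ab–Cb–Eb) that is F.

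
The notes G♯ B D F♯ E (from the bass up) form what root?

E

G#, B, D, F#, E are the tones of an E dominant ninth chord (E–G#–B–D–F#), making E the root.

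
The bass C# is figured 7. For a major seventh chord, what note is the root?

The figures 7 mean the root of the chord is in the bass. If C# is the root of a major seventh chord, the root is C# (chord tones C#–E#–G#–B#).

C#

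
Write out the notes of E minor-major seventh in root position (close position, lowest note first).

E minor-major seventh is E–G–B–D#. Root position puts the root (E) in the bass, with the remaining tones above: E, G, B, D#.

E, G, B, D#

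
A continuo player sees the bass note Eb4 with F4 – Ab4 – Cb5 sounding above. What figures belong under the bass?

4/2

The notes Eb, F, Ab, Cb stack in thirds as F–Ab–Cb–Eb — an F half-diminished seventh chord. The bass Eb is the seventh, so this is third inversion: figured 4/2.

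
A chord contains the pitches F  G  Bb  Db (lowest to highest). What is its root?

G

Reordering F, G, Bb, Db into stacked thirds gives G–Bb–Db–F; the bottom of that stack, G, is the root.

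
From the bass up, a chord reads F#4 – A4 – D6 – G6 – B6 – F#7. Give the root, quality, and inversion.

G major ninth, third inversion

The pitch classes F#, A, D, G, B arrange in thirds as G–B–D–F#–A: a G major ninth chord.
With the seventh (F#) in the bass, the chord is in third inversion.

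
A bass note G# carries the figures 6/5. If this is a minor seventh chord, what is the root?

The figures 6/5 mean the third of the chord is in the bass. If G# is the third of a minor seventh chord, the root is E# (chord tones E#–G#–B#–D#).

E#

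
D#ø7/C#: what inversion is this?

D#ø7/C# means D# half-diminished seventh with C# in the bass. C# is the seventh of D# half-diminished seventh (D#–F#–A–C#), so this is third inversion.

third inversion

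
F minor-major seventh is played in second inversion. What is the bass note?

In second inversion the fifth is lowest. For F minor-major seventh (F–Ab–C–E) that is C.

C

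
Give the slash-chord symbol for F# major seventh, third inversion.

F#maj7/E#

Third inversion of F# major seventh has the seventh (E#) in the bass. As a slash chord: F#maj7/E#.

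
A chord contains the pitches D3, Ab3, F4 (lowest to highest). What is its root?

Reordering D, Ab, F into stacked thirds gives D–F–Ab; the bottom of that stack, D, is the root.

D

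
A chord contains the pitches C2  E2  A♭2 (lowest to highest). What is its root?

Ab

The distinct letter names are C, E, Ab. Arranged as a stack of thirds they read Ab–C–E, so Ab is the root (an Ab augmented triad).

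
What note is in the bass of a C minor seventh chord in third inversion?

Bb

C minor seventh is C–Eb–G–Bb. Third inversion places the seventh in the bass: Bb.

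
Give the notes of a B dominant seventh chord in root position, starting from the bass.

B, D#, F#, A

Spelling B dominant seventh: B–D#–F#–A. In root position the root is bass, giving B, D#, F#, A from the bottom.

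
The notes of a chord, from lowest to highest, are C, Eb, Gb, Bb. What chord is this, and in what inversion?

C half-diminished seventh, root position

The distinct note names are C, Eb, Gb, Bb. Stacked in thirds they read C–Eb–Gb–Bb, which is a half-diminished seventh chord on C.
The lowest note is C, the root of the chord, so this is root position (figured bass 7).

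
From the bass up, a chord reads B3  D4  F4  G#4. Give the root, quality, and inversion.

Reducing to letter names: B, D, F, G#. These stack in thirds as G#–B–D–F — a G# diminished seventh chord.
With the third (B) in the bass, the chord is in first inversion (figured bass 6/5).

G# diminished seventh, first inversion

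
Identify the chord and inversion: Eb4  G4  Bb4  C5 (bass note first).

Reducing to letter names: Eb, G, Bb, C. These stack in thirds as C–Eb–G–Bb — a C minor seventh chord.
The lowest note is Eb, the third of the chord, so this is first inversion (figured bass 6/5).

C minor seventh, first inversion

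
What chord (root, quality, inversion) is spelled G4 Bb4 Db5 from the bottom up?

Reducing to letter names: G, Bb, Db. These stack in thirds as G–Bb–Db — a G diminished triad.
The lowest note is G, the root of the chord, so this is root position (figured bass 5/3).

G diminished, root position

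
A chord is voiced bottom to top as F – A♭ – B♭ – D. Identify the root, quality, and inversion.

Bb dominant seventh, second inversion

Reducing to letter names: F, Ab, Bb, D. These stack in thirds as Bb–D–F–Ab — a Bb dominant seventh chord.
With the fifth (F) in the bass, the chord is in second inversion (figured bass 4/3).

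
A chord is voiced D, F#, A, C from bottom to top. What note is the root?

D

Reordering D, F#, A, C into stacked thirds gives D–F#–A–C; the bottom of that stack, D, is the root.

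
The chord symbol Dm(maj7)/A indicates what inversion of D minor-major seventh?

second inversion

Dm(maj7)/A means D minor-major seventh with A in the bass. A is the fifth of D minor-major seventh (D–F–A–C#), so this is second inversion.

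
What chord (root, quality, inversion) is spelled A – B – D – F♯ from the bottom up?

The distinct note names are A, B, D, F#. Stacked in thirds they read B–D–F#–A, which is a minor seventh chord on B.
A is the seventh of B minor seventh; seventh in the bass means third inversion (figured bass 4/2).

B minor seventh, third inversion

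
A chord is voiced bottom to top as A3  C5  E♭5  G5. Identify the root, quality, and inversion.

The pitch classes A, C, Eb, G arrange in thirds as A–C–Eb–G: an A half-diminished seventh chord.
The lowest note is A, the root of the chord, so this is root position (figured bass 7).

A half-diminished seventh, root position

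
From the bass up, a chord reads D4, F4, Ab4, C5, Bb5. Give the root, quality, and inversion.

Bb dominant ninth, first inversion

The distinct note names are D, F, Ab, C, Bb. Stacked in thirds they read Bb–D–F–Ab–C, which is a dominant ninth chord on Bb.
With the third (D) in the bass, the chord is in first inversion.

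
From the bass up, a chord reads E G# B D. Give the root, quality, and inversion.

Reducing to letter names: E, G#, B, D. These stack in thirds as E–G#–B–D — an E dominant seventh chord.
With the root (E) in the bass, the chord is in root position (figured bass 7).

E dominant seventh, root position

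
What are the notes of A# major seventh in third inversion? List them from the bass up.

G##, A#, C##, E#

The chord tones are A#–C##–E#–G##. With the seventh (G##) lowest for third inversion: G##, A#, C##, E#.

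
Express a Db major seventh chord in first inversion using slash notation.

First inversion of Db major seventh has the third (F) in the bass. As a slash chord: Dbmaj7/F.

Dbmaj7/F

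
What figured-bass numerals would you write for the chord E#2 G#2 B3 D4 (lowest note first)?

The notes E#, G#, B, D stack in thirds as E#–G#–B–D — an E# diminished seventh chord. The bass E# is the root, so this is root position: figured 7.

7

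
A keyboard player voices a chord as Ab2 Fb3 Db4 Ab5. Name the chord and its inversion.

The distinct note names are Ab, Fb, Db. Stacked in thirds they read Db–Fb–Ab, which is a minor triad on Db.
The lowest note is Ab, the fifth of the chord, so this is second inversion (figured bass 6/4).

Db minor, second inversion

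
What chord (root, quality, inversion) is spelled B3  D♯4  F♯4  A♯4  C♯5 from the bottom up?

Reducing to letter names: B, D#, F#, A#, C#. These stack in thirds as B–D#–F#–A#–C# — a B major ninth chord.
The lowest note is B, the root of the chord, so this is root position.

B major ninth, root position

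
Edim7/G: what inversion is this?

first inversion

Edim7/G means E diminished seventh with G in the bass. G is the third of E diminished seventh (E–G–Bb–Db), so this is first inversion.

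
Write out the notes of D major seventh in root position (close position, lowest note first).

D major seventh is D–F#–A–C#. Root position puts the root (D) in the bass, with the remaining tones above: D, F#, A, C#.

D, F#, A, C#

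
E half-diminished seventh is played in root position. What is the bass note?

E half-diminished seventh is E–G–Bb–D. Root position places the root in the bass: E.

E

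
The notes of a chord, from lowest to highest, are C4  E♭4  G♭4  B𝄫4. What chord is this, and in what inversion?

C diminished seventh, root position

Reducing to letter names: C, Eb, Gb, Bbb. These stack in thirds as C–Eb–Gb–Bbb — a C diminished seventh chord.
With the root (C) in the bass, the chord is in root position (figured bass 7).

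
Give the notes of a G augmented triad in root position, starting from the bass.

G augmented is G–B–D#. Root position puts the root (G) in the bass, with the remaining tones above: G, B, D#.

G, B, D#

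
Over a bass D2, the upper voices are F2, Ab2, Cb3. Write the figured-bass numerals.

The notes D, F, Ab, Cb stack in thirds as D–F–Ab–Cb — a D diminished seventh chord. The bass D is the root, so this is root position: figured 7.

7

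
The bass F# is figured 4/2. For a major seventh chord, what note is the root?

The figures 4/2 mean the seventh of the chord is in the bass. If F# is the seventh of a major seventh chord, the root is G (chord tones G–B–D–F#).

G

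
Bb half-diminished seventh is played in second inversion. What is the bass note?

Fb

The fifth of Bb half-diminished seventh (Bb–Db–Fb–Ab) is Fb; that is the bass in second inversion.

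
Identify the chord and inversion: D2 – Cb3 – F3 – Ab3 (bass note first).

The pitch classes D, Cb, F, Ab arrange in thirds as D–F–Ab–Cb: a D diminished seventh chord.
The lowest note is D, the root of the chord, so this is root position (figured bass 7).

D diminished seventh, root position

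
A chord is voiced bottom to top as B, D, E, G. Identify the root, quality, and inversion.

E minor seventh, second inversion

Reducing to letter names: B, D, E, G. These stack in thirds as E–G–B–D — an E minor seventh chord.
B is the fifth of E minor seventh; fifth in the bass means second inversion (figured bass 4/3).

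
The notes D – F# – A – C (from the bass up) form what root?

D

Reordering D, F#, A, C into stacked thirds gives D–F#–A–C; the bottom of that stack, D, is the root.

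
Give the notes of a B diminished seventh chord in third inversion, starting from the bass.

Ab, B, D, F

B diminished seventh is B–D–F–Ab. Third inversion puts the seventh (Ab) in the bass, with the remaining tones above: Ab, B, D, F.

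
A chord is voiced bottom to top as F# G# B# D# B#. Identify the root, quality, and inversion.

The pitch classes F#, G#, B#, D# arrange in thirds as G#–B#–D#–F#: a G# dominant seventh chord.
The lowest note is F#, the seventh of the chord, so this is third inversion (figured bass 4/2).

G# dominant seventh, third inversion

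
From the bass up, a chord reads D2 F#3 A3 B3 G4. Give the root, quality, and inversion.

G major ninth, second inversion

The pitch classes D, F#, A, B, G arrange in thirds as G–B–D–F#–A: a G major ninth chord.
With the fifth (D) in the bass, the chord is in second inversion.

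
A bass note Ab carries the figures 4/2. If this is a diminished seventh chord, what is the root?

B

The figures 4/2 mean the seventh of the chord is in the bass. If Ab is the seventh of a diminished seventh chord, the root is B (chord tones B–D–F–Ab).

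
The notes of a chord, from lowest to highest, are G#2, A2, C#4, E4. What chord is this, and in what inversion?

A major seventh, third inversion

The pitch classes G#, A, C#, E arrange in thirds as A–C#–E–G#: an A major seventh chord.
The lowest note is G#, the seventh of the chord, so this is third inversion (figured bass 4/2).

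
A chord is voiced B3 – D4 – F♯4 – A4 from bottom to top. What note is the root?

Reordering B, D, F#, A into stacked thirds gives B–D–F#–A; the bottom of that stack, B, is the root.

B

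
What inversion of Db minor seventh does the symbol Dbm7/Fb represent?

first inversion

Dbm7/Fb means Db minor seventh with Fb in the bass. Fb is the third of Db minor seventh (Db–Fb–Ab–Cb), so this is first inversion.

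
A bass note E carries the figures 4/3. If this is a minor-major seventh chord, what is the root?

The figures 4/3 mean the fifth of the chord is in the bass. If E is the fifth of a minor-major seventh chord, the root is A (chord tones A–C–E–G#).

A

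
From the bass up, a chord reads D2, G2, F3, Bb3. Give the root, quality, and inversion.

G minor seventh, second inversion

The pitch classes D, G, F, Bb arrange in thirds as G–Bb–D–F: a G minor seventh chord.
With the fifth (D) in the bass, the chord is in second inversion (figured bass 4/3).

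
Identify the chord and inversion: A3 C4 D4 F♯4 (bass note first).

D dominant seventh, second inversion

Reducing to letter names: A, C, D, F#. These stack in thirds as D–F#–A–C — a D dominant seventh chord.
A is the fifth of D dominant seventh; fifth in the bass means second inversion (figured bass 4/3).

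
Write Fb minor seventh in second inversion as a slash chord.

Second inversion of Fb minor seventh has the fifth (Cb) in the bass. As a slash chord: Fbm7/Cb.

Fbm7/Cb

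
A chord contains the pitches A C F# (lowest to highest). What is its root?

The distinct letter names are A, C, F#. Arranged as a stack of thirds they read F#–A–C, so F# is the root (an F# diminished triad).

F#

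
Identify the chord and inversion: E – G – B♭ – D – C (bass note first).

The pitch classes E, G, Bb, D, C arrange in thirds as C–E–G–Bb–D: a C dominant ninth chord.
With the third (E) in the bass, the chord is in first inversion.

C dominant ninth, first inversion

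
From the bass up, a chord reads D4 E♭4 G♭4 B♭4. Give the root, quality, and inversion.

Eb minor-major seventh, third inversion

Reducing to letter names: D, Eb, Gb, Bb. These stack in thirds as Eb–Gb–Bb–D — an Eb minor-major seventh chord.
D is the seventh of Eb minor-major seventh; seventh in the bass means third inversion (figured bass 4/2).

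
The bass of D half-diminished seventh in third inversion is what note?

C

D half-diminished seventh is D–F–Ab–C. Third inversion places the seventh in the bass: C.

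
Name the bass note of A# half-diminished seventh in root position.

The root of A# half-diminished seventh (A#–C#–E–G#) is A#; that is the bass in root position.

A#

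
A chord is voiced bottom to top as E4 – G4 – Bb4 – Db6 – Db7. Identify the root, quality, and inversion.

E diminished seventh, root position

Reducing to letter names: E, G, Bb, Db. These stack in thirds as E–G–Bb–Db — an E diminished seventh chord.
The lowest note is E, the root of the chord, so this is root position (figured bass 7).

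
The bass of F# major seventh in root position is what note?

F#

The root of F# major seventh (F#–A#–C#–E#) is F#; that is the bass in root position.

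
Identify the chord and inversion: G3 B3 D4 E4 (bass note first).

E minor seventh, first inversion

The pitch classes G, B, D, E arrange in thirds as E–G–B–D: an E minor seventh chord.
With the third (G) in the bass, the chord is in first inversion (figured bass 6/5).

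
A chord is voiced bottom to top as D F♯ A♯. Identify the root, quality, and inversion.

Reducing to letter names: D, F#, A#. These stack in thirds as D–F#–A# — a D augmented triad.
The lowest note is D, the root of the chord, so this is root position (figured bass 5/3).

D augmented, root position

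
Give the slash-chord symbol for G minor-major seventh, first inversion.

Gm(maj7)/Bb

First inversion of G minor-major seventh has the third (Bb) in the bass. As a slash chord: Gm(maj7)/Bb.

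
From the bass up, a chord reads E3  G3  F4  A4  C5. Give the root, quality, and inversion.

The distinct note names are E, G, F, A, C. Stacked in thirds they read F–A–C–E–G, which is a major ninth chord on F.
E is the seventh of F major ninth; seventh in the bass means third inversion.

F major ninth, third inversion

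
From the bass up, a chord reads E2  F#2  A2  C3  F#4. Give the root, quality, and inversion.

The distinct note names are E, F#, A, C. Stacked in thirds they read F#–A–C–E, which is a half-diminished seventh chord on F#.
The lowest note is E, the seventh of the chord, so this is third inversion (figured bass 4/2).

F# half-diminished seventh, third inversion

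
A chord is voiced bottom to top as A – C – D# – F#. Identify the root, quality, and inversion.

D# diminished seventh, second inversion

Reducing to letter names: A, C, D#, F#. These stack in thirds as D#–F#–A–C — a D# diminished seventh chord.
A is the fifth of D# diminished seventh; fifth in the bass means second inversion (figured bass 4/3).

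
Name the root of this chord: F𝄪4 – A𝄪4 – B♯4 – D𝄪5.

The distinct letter names are F##, A##, B#, D##. Arranged as a stack of thirds they read B#–D##–F##–A##, so B# is the root (a B# major seventh chord).

B#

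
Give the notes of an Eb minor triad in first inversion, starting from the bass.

Spelling Eb minor: Eb–Gb–Bb. In first inversion the third is bass, giving Gb, Bb, Eb from the bottom.

Gb, Bb, Eb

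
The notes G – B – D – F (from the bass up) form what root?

G, B, D, F are the tones of a G dominant seventh chord (G–B–D–F), making G the root.

G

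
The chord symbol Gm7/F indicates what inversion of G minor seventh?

Gm7/F means G minor seventh with F in the bass. F is the seventh of G minor seventh (G–Bb–D–F), so this is third inversion.

third inversion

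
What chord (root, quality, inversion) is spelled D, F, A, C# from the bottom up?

Reducing to letter names: D, F, A, C#. These stack in thirds as D–F–A–C# — a D minor-major seventh chord.
The lowest note is D, the root of the chord, so this is root position (figured bass 7).

D minor-major seventh, root position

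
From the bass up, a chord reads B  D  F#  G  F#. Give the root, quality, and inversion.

The pitch classes B, D, F#, G arrange in thirds as G–B–D–F#: a G major seventh chord.
B is the third of G major seventh; third in the bass means first inversion (figured bass 6/5).

G major seventh, first inversion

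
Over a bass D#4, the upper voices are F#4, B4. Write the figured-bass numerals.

6

The notes D#, F#, B stack in thirds as B–D#–F# — a B major triad. The bass D# is the third, so this is first inversion: figured 6.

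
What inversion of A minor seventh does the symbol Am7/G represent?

third inversion

Am7/G means A minor seventh with G in the bass. G is the seventh of A minor seventh (A–C–E–G), so this is third inversion.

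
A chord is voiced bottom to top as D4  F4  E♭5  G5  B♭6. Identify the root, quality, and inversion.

Eb major ninth, third inversion

The pitch classes D, F, Eb, G, Bb arrange in thirds as Eb–G–Bb–D–F: an Eb major ninth chord.
D is the seventh of Eb major ninth; seventh in the bass means third inversion.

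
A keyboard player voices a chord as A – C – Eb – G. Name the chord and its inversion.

A half-diminished seventh, root position

Reducing to letter names: A, C, Eb, G. These stack in thirds as A–C–Eb–G — an A half-diminished seventh chord.
A is the root of A half-diminished seventh; root in the bass means root position (figured bass 7).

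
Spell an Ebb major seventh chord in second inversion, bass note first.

The chord tones are Ebb–Gb–Bbb–Db. With the fifth (Bbb) lowest for second inversion: Bbb, Db, Ebb, Gb.

Bbb, Db, Ebb, Gb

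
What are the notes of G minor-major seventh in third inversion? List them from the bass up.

F#, G, Bb, D

Spelling G minor-major seventh: G–Bb–D–F#. In third inversion the seventh is bass, giving F#, G, Bb, D from the bottom.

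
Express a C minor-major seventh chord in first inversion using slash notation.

Cm(maj7)/Eb

First inversion of C minor-major seventh has the third (Eb) in the bass. As a slash chord: Cm(maj7)/Eb.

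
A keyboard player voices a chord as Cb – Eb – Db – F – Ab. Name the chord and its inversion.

Db dominant ninth, third inversion

The pitch classes Cb, Eb, Db, F, Ab arrange in thirds as Db–F–Ab–Cb–Eb: a Db dominant ninth chord.
Cb is the seventh of Db dominant ninth; seventh in the bass means third inversion.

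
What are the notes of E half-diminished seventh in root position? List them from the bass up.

The chord tones are E–G–Bb–D. With the root (E) lowest for root position: E, G, Bb, D.

E, G, Bb, D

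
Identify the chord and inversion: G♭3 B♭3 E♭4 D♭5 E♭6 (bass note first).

Eb minor seventh, first inversion

The pitch classes Gb, Bb, Eb, Db arrange in thirds as Eb–Gb–Bb–Db: an Eb minor seventh chord.
Gb is the third of Eb minor seventh; third in the bass means first inversion (figured bass 6/5).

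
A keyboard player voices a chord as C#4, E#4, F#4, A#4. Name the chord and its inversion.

The distinct note names are C#, E#, F#, A#. Stacked in thirds they read F#–A#–C#–E#, which is a major seventh chord on F#.
The lowest note is C#, the fifth of the chord, so this is second inversion (figured bass 4/3).

F# major seventh, second inversion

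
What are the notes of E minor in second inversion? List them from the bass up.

The chord tones are E–G–B. With the fifth (B) lowest for second inversion: B, E, G.

B, E, G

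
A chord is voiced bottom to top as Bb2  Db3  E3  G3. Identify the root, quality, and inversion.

The distinct note names are Bb, Db, E, G. Stacked in thirds they read E–G–Bb–Db, which is a diminished seventh chord on E.
Bb is the fifth of E diminished seventh; fifth in the bass means second inversion (figured bass 4/3).

E diminished seventh, second inversion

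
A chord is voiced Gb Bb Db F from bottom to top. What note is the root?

The distinct letter names are Gb, Bb, Db, F. Arranged as a stack of thirds they read Gb–Bb–Db–F, so Gb is the root (a Gb major seventh chord).

Gb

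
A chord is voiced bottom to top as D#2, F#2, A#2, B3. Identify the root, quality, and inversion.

B major seventh, first inversion

The pitch classes D#, F#, A#, B arrange in thirds as B–D#–F#–A#: a B major seventh chord.
D# is the third of B major seventh; third in the bass means first inversion (figured bass 6/5).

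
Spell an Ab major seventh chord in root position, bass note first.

Ab, C, Eb, G

Ab major seventh is Ab–C–Eb–G. Root position puts the root (Ab) in the bass, with the remaining tones above: Ab, C, Eb, G.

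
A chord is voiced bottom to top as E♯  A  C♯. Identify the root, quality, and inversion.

A augmented, second inversion

The distinct note names are E#, A, C#. Stacked in thirds they read A–C#–E#, which is an augmented triad on A.
The lowest note is E#, the fifth of the chord, so this is second inversion (figured bass 6/4).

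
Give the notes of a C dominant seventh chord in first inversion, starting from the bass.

Spelling C dominant seventh: C–E–G–Bb. In first inversion the third is bass, giving E, G, Bb, C from the bottom.

E, G, Bb, C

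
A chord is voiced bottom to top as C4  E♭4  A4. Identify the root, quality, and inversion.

The pitch classes C, Eb, A arrange in thirds as A–C–Eb: an A diminished triad.
With the third (C) in the bass, the chord is in first inversion (figured bass 6).

A diminished, first inversion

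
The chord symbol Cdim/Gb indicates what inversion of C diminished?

Cdim/Gb means C diminished with Gb in the bass. Gb is the fifth of C diminished (C–Eb–Gb), so this is second inversion.

second inversion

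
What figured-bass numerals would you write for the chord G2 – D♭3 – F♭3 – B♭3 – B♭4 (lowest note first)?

7

The notes G, Db, Fb, Bb stack in thirds as G–Bb–Db–Fb — a G diminished seventh chord. The bass G is the root, so this is root position: figured 7.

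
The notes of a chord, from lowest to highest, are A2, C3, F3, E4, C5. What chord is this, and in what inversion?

Reducing to letter names: A, C, F, E. These stack in thirds as F–A–C–E — an F major seventh chord.
With the third (A) in the bass, the chord is in first inversion (figured bass 6/5).

F major seventh, first inversion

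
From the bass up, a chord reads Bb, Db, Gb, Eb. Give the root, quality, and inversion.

The pitch classes Bb, Db, Gb, Eb arrange in thirds as Eb–Gb–Bb–Db: an Eb minor seventh chord.
Bb is the fifth of Eb minor seventh; fifth in the bass means second inversion (figured bass 4/3).

Eb minor seventh, second inversion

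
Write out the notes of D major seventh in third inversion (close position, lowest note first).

C#, D, F#, A

The chord tones are D–F#–A–C#. With the seventh (C#) lowest for third inversion: C#, D, F#, A.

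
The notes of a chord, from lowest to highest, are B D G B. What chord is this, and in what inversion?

G major, first inversion

The distinct note names are B, D, G. Stacked in thirds they read G–B–D, which is a major triad on G.
With the third (B) in the bass, the chord is in first inversion (figured bass 6).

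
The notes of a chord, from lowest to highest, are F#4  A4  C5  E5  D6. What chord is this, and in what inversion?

D dominant ninth, first inversion

Reducing to letter names: F#, A, C, E, D. These stack in thirds as D–F#–A–C–E — a D dominant ninth chord.
The lowest note is F#, the third of the chord, so this is first inversion.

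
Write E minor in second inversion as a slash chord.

Second inversion of E minor has the fifth (B) in the bass. As a slash chord: Em/B.

Em/B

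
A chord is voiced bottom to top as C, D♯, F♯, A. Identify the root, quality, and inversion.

The distinct note names are C, D#, F#, A. Stacked in thirds they read D#–F#–A–C, which is a diminished seventh chord on D#.
The lowest note is C, the seventh of the chord, so this is third inversion (figured bass 4/2).

D# diminished seventh, third inversion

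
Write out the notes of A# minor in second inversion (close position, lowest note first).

Spelling A# minor: A#–C#–E#. In second inversion the fifth is bass, giving E#, A#, C# from the bottom.

E#, A#, C#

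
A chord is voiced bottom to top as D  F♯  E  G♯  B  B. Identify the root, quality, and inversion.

E dominant ninth, third inversion

The pitch classes D, F#, E, G#, B arrange in thirds as E–G#–B–D–F#: an E dominant ninth chord.
The lowest note is D, the seventh of the chord, so this is third inversion.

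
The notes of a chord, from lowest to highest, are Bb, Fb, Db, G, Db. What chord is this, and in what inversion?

The distinct note names are Bb, Fb, Db, G. Stacked in thirds they read G–Bb–Db–Fb, which is a diminished seventh chord on G.
Bb is the third of G diminished seventh; third in the bass means first inversion (figured bass 6/5).

G diminished seventh, first inversion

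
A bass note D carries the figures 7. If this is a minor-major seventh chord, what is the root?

The figures 7 mean the root of the chord is in the bass. If D is the root of a minor-major seventh chord, the root is D (chord tones D–F–A–C#).

D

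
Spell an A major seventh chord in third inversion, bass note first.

G#, A, C#, E

A major seventh is A–C#–E–G#. Third inversion puts the seventh (G#) in the bass, with the remaining tones above: G#, A, C#, E.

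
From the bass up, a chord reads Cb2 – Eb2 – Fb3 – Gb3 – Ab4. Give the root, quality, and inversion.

Fb major ninth, second inversion

Reducing to letter names: Cb, Eb, Fb, Gb, Ab. These stack in thirds as Fb–Ab–Cb–Eb–Gb — an Fb major ninth chord.
The lowest note is Cb, the fifth of the chord, so this is second inversion.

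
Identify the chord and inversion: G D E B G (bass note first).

E minor seventh, first inversion

Reducing to letter names: G, D, E, B. These stack in thirds as E–G–B–D — an E minor seventh chord.
G is the third of E minor seventh; third in the bass means first inversion (figured bass 6/5).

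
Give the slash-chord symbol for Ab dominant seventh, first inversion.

Ab7/C

First inversion of Ab dominant seventh has the third (C) in the bass. As a slash chord: Ab7/C.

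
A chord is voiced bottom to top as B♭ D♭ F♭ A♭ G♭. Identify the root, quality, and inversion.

Gb dominant ninth, first inversion

Reducing to letter names: Bb, Db, Fb, Ab, Gb. These stack in thirds as Gb–Bb–Db–Fb–Ab — a Gb dominant ninth chord.
With the third (Bb) in the bass, the chord is in first inversion.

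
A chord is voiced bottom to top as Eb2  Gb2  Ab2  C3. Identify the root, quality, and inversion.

Ab dominant seventh, second inversion

The distinct note names are Eb, Gb, Ab, C. Stacked in thirds they read Ab–C–Eb–Gb, which is a dominant seventh chord on Ab.
The lowest note is Eb, the fifth of the chord, so this is second inversion (figured bass 4/3).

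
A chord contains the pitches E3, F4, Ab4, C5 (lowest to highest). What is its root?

F

E, F, Ab, C are the tones of an F minor-major seventh chord (F–Ab–C–E), making F the root.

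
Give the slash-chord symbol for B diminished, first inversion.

First inversion of B diminished has the third (D) in the bass. As a slash chord: Bdim/D.

Bdim/D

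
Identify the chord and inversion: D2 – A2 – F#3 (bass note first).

The distinct note names are D, A, F#. Stacked in thirds they read D–F#–A, which is a major triad on D.
With the root (D) in the bass, the chord is in root position (figured bass 5/3).

D major, root position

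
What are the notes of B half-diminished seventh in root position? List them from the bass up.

B, D, F, A

The chord tones are B–D–F–A. With the root (B) lowest for root position: B, D, F, A.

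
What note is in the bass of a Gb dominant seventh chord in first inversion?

Bb

The third of Gb dominant seventh (Gb–Bb–Db–Fb) is Bb; that is the bass in first inversion.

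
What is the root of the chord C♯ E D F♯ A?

D

Reordering C#, E, D, F#, A into stacked thirds gives D–F#–A–C#–E; the bottom of that stack, D, is the root.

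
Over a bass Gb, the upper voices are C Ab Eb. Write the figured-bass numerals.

4/2

The notes Gb, C, Ab, Eb stack in thirds as Ab–C–Eb–Gb — an Ab dominant seventh chord. The bass Gb is the seventh, so this is third inversion: figured 4/2.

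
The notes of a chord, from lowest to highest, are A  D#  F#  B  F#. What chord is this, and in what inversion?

B dominant seventh, third inversion

The pitch classes A, D#, F#, B arrange in thirds as B–D#–F#–A: a B dominant seventh chord.
The lowest note is A, the seventh of the chord, so this is third inversion (figured bass 4/2).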